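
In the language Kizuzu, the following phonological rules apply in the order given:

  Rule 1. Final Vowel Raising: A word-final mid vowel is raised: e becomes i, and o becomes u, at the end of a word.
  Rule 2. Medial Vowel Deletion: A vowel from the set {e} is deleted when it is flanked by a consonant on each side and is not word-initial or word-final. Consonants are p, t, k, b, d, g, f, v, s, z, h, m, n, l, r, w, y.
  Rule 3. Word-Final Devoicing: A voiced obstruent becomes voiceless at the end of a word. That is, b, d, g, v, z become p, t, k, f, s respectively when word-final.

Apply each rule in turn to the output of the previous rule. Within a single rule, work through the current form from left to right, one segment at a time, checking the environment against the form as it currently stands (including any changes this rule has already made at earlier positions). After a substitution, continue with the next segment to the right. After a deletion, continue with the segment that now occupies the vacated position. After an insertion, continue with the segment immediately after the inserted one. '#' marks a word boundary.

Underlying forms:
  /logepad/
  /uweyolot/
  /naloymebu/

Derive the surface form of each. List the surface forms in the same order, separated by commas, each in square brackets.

/logepad/:
  Rule 1 Final Vowel Raising: no change — [logepad]
  Rule 2 Medial Vowel Deletion: [logepad] → [logpad]
  Rule 3 Word-Final Devoicing: [logpad] → [logpat]
/uweyolot/:
  Rule 1 Final Vowel Raising: no change — [uweyolot]
  Rule 2 Medial Vowel Deletion: [uweyolot] → [uwyolot]
  Rule 3 Word-Final Devoicing: no change — [uwyolot]
/naloymebu/:
  Rule 1 Final Vowel Raising: no change — [naloymebu]
  Rule 2 Medial Vowel Deletion: [naloymebu] → [naloymbu]
  Rule 3 Word-Final Devoicing: no change — [naloymbu]

[logpat], [uwyolot], [naloymbu]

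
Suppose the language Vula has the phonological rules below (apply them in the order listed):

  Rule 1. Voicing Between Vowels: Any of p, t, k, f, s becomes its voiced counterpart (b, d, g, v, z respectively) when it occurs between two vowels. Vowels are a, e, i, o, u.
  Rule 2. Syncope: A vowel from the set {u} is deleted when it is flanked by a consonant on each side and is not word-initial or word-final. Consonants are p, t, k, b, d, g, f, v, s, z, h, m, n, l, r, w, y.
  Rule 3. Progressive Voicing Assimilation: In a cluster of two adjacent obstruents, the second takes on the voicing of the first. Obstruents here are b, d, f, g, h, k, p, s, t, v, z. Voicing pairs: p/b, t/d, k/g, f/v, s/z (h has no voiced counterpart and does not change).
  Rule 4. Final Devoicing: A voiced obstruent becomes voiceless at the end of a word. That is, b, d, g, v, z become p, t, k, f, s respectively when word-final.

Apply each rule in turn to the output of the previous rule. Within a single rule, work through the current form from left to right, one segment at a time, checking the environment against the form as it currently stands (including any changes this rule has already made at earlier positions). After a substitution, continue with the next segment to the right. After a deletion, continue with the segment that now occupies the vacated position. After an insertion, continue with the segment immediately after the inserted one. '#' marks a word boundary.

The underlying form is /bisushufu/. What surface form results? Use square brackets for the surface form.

Rule 1 Voicing Between Vowels: [bisushufu] → [bizushuvu]
Rule 2 Syncope: [bizushuvu] → [bizshvu]
Rule 3 Progressive Voicing Assimilation: [bizshvu] → [bizzhfu]
Rule 4 Final Devoicing: no change — [bizzhfu]

[bizzhfu]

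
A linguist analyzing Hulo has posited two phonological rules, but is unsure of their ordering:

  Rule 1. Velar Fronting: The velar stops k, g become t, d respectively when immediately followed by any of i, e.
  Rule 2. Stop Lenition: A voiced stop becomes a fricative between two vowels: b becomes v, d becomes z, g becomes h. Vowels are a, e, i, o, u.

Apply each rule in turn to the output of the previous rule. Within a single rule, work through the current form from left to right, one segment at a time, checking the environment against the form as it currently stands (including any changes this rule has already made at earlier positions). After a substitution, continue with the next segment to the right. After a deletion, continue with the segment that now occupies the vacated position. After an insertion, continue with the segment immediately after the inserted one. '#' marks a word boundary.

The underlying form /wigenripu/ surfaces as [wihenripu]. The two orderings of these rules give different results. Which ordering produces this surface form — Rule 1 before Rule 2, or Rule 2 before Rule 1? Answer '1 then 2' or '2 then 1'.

Order 1 then 2:
  1 Velar Fronting: [wigenripu] → [widenripu]
  2 Stop Lenition: [widenripu] → [wizenripu]
  result: [wizenripu]
Order 2 then 1:
  2 Stop Lenition: [wigenripu] → [wihenripu]
  1 Velar Fronting: no change — [wihenripu]
  result: [wihenripu]

2 then 1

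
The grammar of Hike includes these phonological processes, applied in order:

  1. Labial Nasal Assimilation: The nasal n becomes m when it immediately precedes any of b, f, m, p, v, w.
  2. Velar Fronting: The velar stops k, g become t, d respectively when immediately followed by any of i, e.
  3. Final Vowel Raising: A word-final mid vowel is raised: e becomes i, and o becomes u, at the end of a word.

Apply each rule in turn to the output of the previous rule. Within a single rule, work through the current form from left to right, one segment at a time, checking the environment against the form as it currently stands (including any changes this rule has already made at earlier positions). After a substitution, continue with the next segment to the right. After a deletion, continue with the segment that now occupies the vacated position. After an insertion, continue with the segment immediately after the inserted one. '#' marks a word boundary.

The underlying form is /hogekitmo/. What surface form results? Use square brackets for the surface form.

1 Labial Nasal Assimilation: no change — [hogekitmo]
2 Velar Fronting: [hogekitmo] → [hodetitmo]
3 Final Vowel Raising: [hodetitmo] → [hodetitmu]

[hodetitmu]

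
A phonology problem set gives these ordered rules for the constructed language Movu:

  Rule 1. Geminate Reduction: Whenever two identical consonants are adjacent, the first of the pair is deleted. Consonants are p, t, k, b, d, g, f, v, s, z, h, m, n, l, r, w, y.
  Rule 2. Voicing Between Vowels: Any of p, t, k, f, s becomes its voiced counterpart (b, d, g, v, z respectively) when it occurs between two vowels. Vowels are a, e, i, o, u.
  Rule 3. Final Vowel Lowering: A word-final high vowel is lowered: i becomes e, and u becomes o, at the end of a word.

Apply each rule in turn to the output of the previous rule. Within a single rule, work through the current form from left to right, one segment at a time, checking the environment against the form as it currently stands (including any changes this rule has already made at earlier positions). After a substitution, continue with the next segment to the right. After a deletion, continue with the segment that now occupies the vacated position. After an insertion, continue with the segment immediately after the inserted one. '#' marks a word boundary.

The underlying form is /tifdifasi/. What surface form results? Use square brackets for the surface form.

[tifdivaze]

Rule 1 Geminate Reduction: no change — [tifdifasi]
Rule 2 Voicing Between Vowels: [tifdifasi] → [tifdivazi]
Rule 3 Final Vowel Lowering: [tifdivazi] → [tifdivaze]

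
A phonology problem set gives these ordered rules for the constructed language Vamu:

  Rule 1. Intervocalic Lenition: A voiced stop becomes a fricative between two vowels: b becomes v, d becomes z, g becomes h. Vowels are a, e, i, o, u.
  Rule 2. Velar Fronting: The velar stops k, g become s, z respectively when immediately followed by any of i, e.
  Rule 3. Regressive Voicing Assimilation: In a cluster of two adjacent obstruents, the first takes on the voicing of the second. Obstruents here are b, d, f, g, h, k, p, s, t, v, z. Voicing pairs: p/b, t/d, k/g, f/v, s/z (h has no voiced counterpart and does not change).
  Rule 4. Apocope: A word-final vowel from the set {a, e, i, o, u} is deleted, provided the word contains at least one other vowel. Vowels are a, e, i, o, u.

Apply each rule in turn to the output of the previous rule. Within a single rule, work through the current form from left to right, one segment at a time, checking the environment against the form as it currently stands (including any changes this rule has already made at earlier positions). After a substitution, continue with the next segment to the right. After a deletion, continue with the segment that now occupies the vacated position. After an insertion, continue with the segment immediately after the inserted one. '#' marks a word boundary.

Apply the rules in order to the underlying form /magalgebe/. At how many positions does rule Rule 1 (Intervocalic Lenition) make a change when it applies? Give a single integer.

Rule 1 Intervocalic Lenition: [magalgebe] → [mahalgeve]
Rule 2 Velar Fronting: [mahalgeve] → [mahalzeve]
Rule 3 Regressive Voicing Assimilation: no change — [mahalzeve]
Rule 4 Apocope: [mahalzeve] → [mahalzev]
Rule Rule 1 changed 2 position(s).

2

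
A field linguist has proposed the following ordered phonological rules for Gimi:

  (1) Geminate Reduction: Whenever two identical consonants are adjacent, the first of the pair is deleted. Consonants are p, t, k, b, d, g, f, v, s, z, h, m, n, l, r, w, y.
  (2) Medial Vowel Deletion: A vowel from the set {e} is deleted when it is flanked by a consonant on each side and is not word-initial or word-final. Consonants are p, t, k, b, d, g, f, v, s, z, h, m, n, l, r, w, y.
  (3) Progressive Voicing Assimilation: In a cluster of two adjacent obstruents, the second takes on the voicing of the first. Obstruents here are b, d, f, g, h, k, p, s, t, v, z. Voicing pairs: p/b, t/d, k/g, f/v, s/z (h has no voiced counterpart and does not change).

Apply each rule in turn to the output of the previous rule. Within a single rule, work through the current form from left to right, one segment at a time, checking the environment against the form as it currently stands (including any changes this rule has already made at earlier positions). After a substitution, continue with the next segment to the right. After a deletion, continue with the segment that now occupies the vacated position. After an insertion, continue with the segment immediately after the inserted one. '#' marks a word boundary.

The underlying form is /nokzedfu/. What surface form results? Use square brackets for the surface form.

(1) Geminate Reduction: no change — [nokzedfu]
(2) Medial Vowel Deletion: [nokzedfu] → [nokzdfu]
(3) Progressive Voicing Assimilation: [nokzdfu] → [nokstfu]

[nokstfu]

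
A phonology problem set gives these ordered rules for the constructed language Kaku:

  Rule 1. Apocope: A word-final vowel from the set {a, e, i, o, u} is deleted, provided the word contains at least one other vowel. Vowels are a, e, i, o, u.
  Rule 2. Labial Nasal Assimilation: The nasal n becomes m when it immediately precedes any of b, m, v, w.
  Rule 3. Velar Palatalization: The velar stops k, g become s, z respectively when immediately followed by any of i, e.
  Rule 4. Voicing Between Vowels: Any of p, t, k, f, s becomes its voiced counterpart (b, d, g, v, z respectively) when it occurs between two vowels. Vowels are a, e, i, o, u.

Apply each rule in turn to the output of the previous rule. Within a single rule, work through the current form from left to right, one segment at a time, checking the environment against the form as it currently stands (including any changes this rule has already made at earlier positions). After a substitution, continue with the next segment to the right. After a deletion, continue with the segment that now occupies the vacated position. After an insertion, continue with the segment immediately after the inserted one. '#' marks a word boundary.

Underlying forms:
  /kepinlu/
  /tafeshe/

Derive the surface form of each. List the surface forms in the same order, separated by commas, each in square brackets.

[sebinl], [tavesh]

/kepinlu/:
  Rule 1 Apocope: [kepinlu] → [kepinl]
  Rule 2 Labial Nasal Assimilation: no change — [kepinl]
  Rule 3 Velar Palatalization: [kepinl] → [sepinl]
  Rule 4 Voicing Between Vowels: [sepinl] → [sebinl]
/tafeshe/:
  Rule 1 Apocope: [tafeshe] → [tafesh]
  Rule 2 Labial Nasal Assimilation: no change — [tafesh]
  Rule 3 Velar Palatalization: no change — [tafesh]
  Rule 4 Voicing Between Vowels: [tafesh] → [tavesh]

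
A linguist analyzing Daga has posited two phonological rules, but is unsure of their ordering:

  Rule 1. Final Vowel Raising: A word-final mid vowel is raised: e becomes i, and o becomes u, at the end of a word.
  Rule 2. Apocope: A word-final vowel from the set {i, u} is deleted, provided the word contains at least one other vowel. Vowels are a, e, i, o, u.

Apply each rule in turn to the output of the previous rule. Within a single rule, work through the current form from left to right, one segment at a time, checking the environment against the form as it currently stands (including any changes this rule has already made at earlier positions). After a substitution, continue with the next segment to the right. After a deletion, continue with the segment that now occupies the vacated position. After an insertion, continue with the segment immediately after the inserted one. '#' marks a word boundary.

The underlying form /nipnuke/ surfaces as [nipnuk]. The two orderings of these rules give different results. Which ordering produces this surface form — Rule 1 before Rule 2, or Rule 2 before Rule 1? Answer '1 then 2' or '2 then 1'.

1 then 2

Order 1 then 2:
  1 Final Vowel Raising: [nipnuke] → [nipnuki]
  2 Apocope: [nipnuki] → [nipnuk]
  result: [nipnuk]
Order 2 then 1:
  2 Apocope: no change — [nipnuke]
  1 Final Vowel Raising: [nipnuke] → [nipnuki]
  result: [nipnuki]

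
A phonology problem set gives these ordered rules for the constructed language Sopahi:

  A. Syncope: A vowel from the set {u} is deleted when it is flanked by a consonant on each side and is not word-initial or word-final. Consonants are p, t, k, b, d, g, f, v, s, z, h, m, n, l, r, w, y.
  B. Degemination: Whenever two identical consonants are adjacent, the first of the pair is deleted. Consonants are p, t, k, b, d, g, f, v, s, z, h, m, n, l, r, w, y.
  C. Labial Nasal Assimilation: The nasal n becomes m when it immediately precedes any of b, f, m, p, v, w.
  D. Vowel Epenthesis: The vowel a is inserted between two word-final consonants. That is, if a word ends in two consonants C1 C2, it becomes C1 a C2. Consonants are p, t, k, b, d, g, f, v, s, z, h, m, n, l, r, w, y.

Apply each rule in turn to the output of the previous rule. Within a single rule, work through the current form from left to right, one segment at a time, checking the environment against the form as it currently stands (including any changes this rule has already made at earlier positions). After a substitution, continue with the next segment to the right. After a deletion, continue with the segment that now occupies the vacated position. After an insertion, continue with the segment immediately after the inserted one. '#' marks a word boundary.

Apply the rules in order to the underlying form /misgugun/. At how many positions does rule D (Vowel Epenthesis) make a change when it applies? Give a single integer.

A Syncope: [misgugun] → [misggn]
B Degemination: [misggn] → [misgn]
C Labial Nasal Assimilation: no change — [misgn]
D Vowel Epenthesis: [misgn] → [misgan]
Rule D changed 1 position(s).

1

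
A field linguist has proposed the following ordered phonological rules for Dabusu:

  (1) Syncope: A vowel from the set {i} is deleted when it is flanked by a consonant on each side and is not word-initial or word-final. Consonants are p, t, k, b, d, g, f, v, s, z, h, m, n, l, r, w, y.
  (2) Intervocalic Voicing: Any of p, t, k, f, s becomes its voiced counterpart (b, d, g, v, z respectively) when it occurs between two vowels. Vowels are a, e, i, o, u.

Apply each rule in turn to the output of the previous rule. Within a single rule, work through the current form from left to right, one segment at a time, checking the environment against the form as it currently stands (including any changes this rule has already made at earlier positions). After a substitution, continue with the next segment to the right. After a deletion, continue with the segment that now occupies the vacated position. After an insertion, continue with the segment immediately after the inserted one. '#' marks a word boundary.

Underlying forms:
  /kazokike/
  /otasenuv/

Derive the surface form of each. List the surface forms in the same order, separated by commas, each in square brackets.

[kazokke], [odazenuv]

/kazokike/:
  (1) Syncope: [kazokike] → [kazokke]
  (2) Intervocalic Voicing: no change — [kazokke]
/otasenuv/:
  (1) Syncope: no change — [otasenuv]
  (2) Intervocalic Voicing: [otasenuv] → [odazenuv]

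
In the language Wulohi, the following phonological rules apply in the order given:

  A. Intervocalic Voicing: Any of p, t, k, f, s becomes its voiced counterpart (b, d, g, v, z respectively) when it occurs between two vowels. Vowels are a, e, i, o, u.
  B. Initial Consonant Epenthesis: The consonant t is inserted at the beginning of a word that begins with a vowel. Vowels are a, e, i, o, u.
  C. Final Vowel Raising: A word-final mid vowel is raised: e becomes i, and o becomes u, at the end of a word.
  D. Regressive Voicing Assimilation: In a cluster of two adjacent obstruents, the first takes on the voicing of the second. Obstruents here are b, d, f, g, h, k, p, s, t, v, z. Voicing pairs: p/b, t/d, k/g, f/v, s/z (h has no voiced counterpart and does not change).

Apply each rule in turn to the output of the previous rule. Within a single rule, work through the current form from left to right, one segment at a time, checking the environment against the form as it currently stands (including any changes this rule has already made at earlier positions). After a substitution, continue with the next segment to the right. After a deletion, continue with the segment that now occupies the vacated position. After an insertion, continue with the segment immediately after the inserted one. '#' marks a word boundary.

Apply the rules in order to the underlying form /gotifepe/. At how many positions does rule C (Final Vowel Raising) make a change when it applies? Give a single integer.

1

A Intervocalic Voicing: [gotifepe] → [godivebe]
B Initial Consonant Epenthesis: no change — [godivebe]
C Final Vowel Raising: [godivebe] → [godivebi]
D Regressive Voicing Assimilation: no change — [godivebi]
Rule C changed 1 position(s).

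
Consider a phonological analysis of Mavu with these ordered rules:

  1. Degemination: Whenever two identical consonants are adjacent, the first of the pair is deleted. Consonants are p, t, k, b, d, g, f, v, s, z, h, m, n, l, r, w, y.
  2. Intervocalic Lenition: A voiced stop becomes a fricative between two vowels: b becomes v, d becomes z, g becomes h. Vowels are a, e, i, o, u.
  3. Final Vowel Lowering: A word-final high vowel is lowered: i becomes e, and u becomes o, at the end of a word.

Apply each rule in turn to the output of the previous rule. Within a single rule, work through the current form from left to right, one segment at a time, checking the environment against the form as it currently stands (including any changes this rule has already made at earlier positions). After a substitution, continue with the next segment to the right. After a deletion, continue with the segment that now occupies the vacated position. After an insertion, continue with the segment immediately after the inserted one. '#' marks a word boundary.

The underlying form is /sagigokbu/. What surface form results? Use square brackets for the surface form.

1 Degemination: no change — [sagigokbu]
2 Intervocalic Lenition: [sagigokbu] → [sahihokbu]
3 Final Vowel Lowering: [sahihokbu] → [sahihokbo]

[sahihokbo]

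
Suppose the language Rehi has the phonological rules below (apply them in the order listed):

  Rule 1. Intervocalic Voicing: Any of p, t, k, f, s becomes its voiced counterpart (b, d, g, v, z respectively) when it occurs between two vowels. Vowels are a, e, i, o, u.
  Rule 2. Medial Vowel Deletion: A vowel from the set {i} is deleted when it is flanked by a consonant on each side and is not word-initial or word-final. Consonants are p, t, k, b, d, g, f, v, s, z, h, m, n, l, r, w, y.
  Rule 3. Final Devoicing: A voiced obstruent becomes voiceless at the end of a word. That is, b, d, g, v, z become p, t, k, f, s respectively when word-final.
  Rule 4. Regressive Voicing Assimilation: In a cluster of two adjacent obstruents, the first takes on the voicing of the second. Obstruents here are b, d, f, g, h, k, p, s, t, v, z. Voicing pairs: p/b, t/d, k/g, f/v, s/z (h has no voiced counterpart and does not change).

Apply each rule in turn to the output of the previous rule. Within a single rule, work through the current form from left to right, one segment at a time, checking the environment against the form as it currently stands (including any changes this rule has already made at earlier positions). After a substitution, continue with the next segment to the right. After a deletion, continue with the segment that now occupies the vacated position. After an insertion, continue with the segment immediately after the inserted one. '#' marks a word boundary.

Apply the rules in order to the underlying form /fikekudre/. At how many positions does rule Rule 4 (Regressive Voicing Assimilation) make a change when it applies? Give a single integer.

1

Rule 1 Intervocalic Voicing: [fikekudre] → [figegudre]
Rule 2 Medial Vowel Deletion: [figegudre] → [fgegudre]
Rule 3 Final Devoicing: no change — [fgegudre]
Rule 4 Regressive Voicing Assimilation: [fgegudre] → [vgegudre]
Rule Rule 4 changed 1 position(s).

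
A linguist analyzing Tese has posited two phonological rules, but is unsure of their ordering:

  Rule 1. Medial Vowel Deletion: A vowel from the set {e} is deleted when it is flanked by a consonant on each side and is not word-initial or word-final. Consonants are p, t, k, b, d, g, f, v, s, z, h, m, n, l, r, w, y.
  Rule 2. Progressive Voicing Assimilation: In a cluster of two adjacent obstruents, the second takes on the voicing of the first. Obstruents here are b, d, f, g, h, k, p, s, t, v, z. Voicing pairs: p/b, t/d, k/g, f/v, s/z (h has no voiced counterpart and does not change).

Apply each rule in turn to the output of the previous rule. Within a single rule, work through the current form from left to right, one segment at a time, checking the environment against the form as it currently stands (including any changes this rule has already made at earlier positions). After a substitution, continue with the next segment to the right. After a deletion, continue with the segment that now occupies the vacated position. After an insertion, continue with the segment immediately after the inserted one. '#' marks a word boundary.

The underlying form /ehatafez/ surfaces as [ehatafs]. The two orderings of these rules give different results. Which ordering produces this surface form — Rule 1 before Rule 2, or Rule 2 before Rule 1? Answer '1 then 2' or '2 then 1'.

Order 1 then 2:
  1 Medial Vowel Deletion: [ehatafez] → [ehatafz]
  2 Progressive Voicing Assimilation: [ehatafz] → [ehatafs]
  result: [ehatafs]
Order 2 then 1:
  2 Progressive Voicing Assimilation: no change — [ehatafez]
  1 Medial Vowel Deletion: [ehatafez] → [ehatafz]
  result: [ehatafz]

1 then 2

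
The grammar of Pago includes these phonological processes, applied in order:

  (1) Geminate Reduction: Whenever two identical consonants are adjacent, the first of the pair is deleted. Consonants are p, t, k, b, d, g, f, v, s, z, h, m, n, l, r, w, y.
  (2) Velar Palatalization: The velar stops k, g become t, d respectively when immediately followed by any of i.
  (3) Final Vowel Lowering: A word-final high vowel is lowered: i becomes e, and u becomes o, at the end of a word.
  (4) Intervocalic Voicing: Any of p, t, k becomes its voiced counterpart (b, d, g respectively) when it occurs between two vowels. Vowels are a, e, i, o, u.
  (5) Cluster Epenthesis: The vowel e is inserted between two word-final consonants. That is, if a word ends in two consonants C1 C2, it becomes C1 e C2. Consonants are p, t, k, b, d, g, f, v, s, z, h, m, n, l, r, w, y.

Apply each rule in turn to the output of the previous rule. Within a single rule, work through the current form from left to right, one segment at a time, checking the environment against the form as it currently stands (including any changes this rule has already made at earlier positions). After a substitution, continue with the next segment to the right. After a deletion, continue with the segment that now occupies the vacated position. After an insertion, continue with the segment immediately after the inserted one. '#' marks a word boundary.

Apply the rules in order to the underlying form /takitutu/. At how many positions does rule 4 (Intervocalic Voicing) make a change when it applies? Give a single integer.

3

(1) Geminate Reduction: no change — [takitutu]
(2) Velar Palatalization: [takitutu] → [tatitutu]
(3) Final Vowel Lowering: [tatitutu] → [tatituto]
(4) Intervocalic Voicing: [tatituto] → [tadidudo]
(5) Cluster Epenthesis: no change — [tadidudo]
Rule 4 changed 3 position(s).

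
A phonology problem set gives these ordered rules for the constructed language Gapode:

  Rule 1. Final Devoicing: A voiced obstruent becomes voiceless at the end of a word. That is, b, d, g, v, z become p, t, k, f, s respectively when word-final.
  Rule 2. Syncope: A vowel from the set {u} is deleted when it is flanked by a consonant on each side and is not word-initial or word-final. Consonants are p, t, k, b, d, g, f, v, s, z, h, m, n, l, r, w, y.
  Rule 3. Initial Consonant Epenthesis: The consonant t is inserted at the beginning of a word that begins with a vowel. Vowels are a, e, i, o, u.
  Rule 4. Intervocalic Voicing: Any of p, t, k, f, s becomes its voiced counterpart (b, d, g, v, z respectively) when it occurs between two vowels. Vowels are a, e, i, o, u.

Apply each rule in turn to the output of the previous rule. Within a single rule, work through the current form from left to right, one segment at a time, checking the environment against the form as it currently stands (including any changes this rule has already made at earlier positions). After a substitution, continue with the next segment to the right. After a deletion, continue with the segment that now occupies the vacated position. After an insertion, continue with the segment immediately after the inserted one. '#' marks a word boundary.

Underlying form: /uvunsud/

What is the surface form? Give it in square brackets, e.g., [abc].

Rule 1 Final Devoicing: [uvunsud] → [uvunsut]
Rule 2 Syncope: [uvunsut] → [uvnst]
Rule 3 Initial Consonant Epenthesis: [uvnst] → [tuvnst]
Rule 4 Intervocalic Voicing: no change — [tuvnst]

[tuvnst]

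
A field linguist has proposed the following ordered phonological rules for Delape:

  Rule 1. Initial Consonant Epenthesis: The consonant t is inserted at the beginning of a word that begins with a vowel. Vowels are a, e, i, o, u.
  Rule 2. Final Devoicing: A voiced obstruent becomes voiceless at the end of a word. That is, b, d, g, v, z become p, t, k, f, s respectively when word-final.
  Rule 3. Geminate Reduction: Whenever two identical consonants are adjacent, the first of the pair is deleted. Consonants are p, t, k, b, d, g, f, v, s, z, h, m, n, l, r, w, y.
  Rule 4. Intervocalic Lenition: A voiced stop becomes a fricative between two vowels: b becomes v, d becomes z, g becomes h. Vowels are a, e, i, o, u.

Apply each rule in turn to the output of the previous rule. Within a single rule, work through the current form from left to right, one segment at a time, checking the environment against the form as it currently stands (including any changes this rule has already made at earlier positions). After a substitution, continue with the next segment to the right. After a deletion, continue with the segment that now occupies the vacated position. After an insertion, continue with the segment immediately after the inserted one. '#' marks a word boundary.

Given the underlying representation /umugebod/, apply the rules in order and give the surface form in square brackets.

Rule 1 Initial Consonant Epenthesis: [umugebod] → [tumugebod]
Rule 2 Final Devoicing: [tumugebod] → [tumugebot]
Rule 3 Geminate Reduction: no change — [tumugebot]
Rule 4 Intervocalic Lenition: [tumugebot] → [tumuhevot]

[tumuhevot]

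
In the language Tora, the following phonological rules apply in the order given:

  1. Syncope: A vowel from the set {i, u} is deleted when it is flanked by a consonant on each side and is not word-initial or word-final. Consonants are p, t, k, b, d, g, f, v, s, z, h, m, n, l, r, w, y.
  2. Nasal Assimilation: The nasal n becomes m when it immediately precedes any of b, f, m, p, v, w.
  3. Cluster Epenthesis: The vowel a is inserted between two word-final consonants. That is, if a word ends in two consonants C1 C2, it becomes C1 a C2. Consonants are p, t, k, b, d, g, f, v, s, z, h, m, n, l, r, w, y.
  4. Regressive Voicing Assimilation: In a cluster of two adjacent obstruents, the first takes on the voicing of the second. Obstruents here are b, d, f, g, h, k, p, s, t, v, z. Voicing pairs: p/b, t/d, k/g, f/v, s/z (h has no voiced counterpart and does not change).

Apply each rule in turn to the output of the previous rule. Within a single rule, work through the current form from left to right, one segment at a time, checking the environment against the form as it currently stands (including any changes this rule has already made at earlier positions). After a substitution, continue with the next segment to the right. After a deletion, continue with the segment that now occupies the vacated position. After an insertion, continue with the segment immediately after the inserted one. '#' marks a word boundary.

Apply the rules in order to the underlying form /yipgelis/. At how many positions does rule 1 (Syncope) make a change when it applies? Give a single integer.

2

1 Syncope: [yipgelis] → [ypgels]
2 Nasal Assimilation: no change — [ypgels]
3 Cluster Epenthesis: [ypgels] → [ypgelas]
4 Regressive Voicing Assimilation: [ypgelas] → [ybgelas]
Rule 1 changed 2 position(s).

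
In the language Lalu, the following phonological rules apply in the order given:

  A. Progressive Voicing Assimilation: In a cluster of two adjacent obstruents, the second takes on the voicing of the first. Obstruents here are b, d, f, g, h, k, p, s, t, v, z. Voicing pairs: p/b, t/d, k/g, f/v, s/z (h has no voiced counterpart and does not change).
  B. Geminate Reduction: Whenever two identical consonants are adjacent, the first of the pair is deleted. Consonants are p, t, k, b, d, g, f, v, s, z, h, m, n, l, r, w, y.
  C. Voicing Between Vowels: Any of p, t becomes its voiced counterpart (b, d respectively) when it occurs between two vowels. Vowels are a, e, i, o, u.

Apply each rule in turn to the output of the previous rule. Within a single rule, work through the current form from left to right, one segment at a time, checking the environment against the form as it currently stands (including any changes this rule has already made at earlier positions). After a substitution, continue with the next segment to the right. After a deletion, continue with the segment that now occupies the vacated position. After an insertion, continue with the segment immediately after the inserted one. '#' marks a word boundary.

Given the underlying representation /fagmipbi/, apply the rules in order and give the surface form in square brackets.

A Progressive Voicing Assimilation: [fagmipbi] → [fagmippi]
B Geminate Reduction: [fagmippi] → [fagmipi]
C Voicing Between Vowels: [fagmipi] → [fagmibi]

[fagmibi]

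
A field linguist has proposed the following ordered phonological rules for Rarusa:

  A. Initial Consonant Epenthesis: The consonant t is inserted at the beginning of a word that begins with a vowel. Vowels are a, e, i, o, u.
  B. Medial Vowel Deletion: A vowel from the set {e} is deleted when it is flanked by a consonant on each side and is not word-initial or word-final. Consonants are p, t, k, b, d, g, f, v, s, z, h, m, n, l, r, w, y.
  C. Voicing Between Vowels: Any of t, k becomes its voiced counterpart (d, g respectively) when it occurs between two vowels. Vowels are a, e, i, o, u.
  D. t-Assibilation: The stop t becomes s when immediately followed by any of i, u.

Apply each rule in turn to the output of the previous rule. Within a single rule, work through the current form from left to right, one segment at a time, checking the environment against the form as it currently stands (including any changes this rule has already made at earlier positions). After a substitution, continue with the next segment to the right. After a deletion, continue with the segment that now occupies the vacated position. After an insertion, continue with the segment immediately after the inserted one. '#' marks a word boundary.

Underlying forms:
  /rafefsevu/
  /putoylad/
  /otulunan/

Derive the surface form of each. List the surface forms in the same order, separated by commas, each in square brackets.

/rafefsevu/:
  A Initial Consonant Epenthesis: no change — [rafefsevu]
  B Medial Vowel Deletion: [rafefsevu] → [raffsvu]
  C Voicing Between Vowels: no change — [raffsvu]
  D t-Assibilation: no change — [raffsvu]
/putoylad/:
  A Initial Consonant Epenthesis: no change — [putoylad]
  B Medial Vowel Deletion: no change — [putoylad]
  C Voicing Between Vowels: [putoylad] → [pudoylad]
  D t-Assibilation: no change — [pudoylad]
/otulunan/:
  A Initial Consonant Epenthesis: [otulunan] → [totulunan]
  B Medial Vowel Deletion: no change — [totulunan]
  C Voicing Between Vowels: [totulunan] → [todulunan]
  D t-Assibilation: no change — [todulunan]

[raffsvu], [pudoylad], [todulunan]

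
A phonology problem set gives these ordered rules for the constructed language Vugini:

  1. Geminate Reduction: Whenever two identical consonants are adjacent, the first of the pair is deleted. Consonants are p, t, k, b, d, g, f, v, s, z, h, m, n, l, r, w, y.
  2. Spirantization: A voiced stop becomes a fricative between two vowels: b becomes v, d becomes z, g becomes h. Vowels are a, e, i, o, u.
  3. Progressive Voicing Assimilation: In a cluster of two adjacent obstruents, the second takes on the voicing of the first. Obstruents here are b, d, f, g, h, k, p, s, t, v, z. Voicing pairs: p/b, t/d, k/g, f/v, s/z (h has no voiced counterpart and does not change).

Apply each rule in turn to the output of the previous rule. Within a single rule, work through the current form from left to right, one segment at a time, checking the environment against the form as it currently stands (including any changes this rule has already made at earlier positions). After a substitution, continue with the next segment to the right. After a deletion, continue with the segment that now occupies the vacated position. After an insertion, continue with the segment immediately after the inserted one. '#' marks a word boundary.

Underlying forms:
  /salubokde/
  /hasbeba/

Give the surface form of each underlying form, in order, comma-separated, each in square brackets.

[saluvokte], [haspeva]

/salubokde/:
  1 Geminate Reduction: no change — [salubokde]
  2 Spirantization: [salubokde] → [saluvokde]
  3 Progressive Voicing Assimilation: [saluvokde] → [saluvokte]
/hasbeba/:
  1 Geminate Reduction: no change — [hasbeba]
  2 Spirantization: [hasbeba] → [hasbeva]
  3 Progressive Voicing Assimilation: [hasbeva] → [haspeva]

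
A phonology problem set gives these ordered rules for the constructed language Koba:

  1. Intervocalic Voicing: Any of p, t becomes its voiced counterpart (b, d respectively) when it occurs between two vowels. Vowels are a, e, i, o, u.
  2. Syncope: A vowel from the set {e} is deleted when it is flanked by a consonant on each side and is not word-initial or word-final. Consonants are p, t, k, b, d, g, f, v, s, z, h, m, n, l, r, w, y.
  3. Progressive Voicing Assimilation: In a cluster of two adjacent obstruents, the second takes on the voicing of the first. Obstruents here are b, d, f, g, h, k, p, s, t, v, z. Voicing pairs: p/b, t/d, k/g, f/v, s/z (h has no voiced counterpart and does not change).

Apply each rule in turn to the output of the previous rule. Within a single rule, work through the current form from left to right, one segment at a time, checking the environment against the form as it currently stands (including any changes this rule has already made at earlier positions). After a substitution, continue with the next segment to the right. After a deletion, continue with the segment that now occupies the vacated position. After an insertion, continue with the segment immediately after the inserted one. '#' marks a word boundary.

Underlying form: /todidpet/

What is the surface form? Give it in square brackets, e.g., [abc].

1 Intervocalic Voicing: no change — [todidpet]
2 Syncope: [todidpet] → [todidpt]
3 Progressive Voicing Assimilation: [todidpt] → [todidbd]

[todidbd]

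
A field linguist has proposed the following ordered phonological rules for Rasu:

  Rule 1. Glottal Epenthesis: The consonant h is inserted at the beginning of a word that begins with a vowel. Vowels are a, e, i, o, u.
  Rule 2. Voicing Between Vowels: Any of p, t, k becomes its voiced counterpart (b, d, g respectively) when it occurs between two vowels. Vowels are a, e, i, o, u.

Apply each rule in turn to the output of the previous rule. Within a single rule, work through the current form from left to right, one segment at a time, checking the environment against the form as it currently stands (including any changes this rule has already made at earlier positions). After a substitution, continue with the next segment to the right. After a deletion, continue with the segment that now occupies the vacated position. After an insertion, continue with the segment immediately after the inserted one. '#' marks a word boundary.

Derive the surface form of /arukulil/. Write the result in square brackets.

[harugulil]

Rule 1 Glottal Epenthesis: [arukulil] → [harukulil]
Rule 2 Voicing Between Vowels: [harukulil] → [harugulil]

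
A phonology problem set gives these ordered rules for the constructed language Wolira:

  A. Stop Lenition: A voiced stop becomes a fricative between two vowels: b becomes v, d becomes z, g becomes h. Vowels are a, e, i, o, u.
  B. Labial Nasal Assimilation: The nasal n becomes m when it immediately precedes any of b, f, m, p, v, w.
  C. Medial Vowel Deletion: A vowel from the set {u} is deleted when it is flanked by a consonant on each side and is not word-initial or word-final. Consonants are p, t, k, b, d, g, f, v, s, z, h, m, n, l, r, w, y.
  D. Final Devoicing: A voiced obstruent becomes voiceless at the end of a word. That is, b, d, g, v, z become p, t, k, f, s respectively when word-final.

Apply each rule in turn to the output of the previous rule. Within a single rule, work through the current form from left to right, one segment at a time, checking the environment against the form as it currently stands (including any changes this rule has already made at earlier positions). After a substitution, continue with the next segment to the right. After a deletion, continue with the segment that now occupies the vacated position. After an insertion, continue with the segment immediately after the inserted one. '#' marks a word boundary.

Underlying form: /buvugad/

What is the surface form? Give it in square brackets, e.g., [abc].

[bvhat]

A Stop Lenition: [buvugad] → [buvuhad]
B Labial Nasal Assimilation: no change — [buvuhad]
C Medial Vowel Deletion: [buvuhad] → [bvhad]
D Final Devoicing: [bvhad] → [bvhat]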